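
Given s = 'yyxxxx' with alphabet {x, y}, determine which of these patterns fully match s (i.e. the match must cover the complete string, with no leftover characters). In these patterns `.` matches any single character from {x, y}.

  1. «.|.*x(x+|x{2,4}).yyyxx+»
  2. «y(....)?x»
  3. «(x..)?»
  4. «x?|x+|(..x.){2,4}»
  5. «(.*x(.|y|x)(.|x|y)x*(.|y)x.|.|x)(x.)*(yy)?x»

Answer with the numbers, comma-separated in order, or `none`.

1 → no match
2 → match
3 → no match
4 → no match
5 → no match

2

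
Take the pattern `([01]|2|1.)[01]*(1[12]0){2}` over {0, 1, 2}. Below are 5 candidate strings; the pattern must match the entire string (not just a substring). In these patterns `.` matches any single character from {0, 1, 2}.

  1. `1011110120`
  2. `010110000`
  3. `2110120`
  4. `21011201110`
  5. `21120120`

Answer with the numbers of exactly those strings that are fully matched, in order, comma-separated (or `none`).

1. `1011110120` → match
2. `010110000` → no match
3. `2110120` → match
4. `21011201110` → no match
5. `21120120` → match

1, 3, 5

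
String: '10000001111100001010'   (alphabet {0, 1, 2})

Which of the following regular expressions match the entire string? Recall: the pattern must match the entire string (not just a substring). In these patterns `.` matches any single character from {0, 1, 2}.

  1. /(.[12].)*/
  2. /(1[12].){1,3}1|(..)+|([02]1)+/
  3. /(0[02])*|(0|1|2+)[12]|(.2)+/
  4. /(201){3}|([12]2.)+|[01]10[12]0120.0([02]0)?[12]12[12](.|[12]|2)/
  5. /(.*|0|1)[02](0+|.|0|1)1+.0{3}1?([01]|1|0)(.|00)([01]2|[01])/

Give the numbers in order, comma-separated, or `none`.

2, 5

1 → no match
2 → match
3 → no match
4 → no match
5 → match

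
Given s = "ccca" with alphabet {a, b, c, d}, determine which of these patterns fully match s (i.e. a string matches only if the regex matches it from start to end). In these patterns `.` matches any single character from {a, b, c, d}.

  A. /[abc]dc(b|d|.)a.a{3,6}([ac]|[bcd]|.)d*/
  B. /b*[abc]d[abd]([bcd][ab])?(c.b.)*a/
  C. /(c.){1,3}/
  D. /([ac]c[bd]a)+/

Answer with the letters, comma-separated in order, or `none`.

C

A → no match
B → no match
C → match
D → no match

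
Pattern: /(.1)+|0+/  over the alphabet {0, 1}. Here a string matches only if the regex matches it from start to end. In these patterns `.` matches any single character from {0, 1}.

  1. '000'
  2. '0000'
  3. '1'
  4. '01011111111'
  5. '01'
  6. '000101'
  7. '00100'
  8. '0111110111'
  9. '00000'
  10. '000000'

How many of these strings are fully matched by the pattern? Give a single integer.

6

1 → match
2 → match
3 → no match
4 → no match
5 → match
6 → no match
7 → no match
8 → match
9 → match
10 → match
Total matched: 6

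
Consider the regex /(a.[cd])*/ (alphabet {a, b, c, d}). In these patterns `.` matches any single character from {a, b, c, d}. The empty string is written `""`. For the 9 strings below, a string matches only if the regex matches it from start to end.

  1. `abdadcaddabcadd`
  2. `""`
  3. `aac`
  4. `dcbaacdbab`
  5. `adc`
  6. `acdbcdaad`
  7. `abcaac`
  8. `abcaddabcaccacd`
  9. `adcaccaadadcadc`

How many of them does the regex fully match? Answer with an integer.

7

1 → match
2. `""` → match
3. `aac` → match
4. `dcbaacdbab` → no match
5. `adc` → match
6. `acdbcdaad` → no match
7. `abcaac` → match
8 → match
9 → match
Total matched: 7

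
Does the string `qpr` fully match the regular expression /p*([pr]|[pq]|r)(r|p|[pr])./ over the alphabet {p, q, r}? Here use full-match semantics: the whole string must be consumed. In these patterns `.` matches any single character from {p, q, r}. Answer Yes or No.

Yes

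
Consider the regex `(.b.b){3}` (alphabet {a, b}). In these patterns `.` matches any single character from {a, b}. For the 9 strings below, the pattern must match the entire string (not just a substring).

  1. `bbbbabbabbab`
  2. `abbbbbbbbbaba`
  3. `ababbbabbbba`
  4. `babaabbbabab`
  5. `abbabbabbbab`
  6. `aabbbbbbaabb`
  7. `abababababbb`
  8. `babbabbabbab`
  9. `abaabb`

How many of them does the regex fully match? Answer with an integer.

1

1 → no match
2 → no match — must end with `b`
3 → no match — must end with `b`
4 → no match
5 → no match
6 → no match
7 → match
8 → no match
9 → no match
Total matched: 1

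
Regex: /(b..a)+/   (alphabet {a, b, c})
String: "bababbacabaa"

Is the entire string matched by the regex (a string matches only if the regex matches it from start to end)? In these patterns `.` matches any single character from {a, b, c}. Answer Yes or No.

No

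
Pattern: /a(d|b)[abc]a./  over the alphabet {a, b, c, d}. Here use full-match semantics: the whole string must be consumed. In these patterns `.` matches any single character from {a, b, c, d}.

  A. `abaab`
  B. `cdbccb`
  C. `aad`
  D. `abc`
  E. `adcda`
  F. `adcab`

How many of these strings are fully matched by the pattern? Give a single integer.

A. `abaab` → match
B. `cdbccb` → no match — must start with `a`
C. `aad` → no match
D. `abc` → no match
E. `adcda` → no match
F. `adcab` → match
Total matched: 2

2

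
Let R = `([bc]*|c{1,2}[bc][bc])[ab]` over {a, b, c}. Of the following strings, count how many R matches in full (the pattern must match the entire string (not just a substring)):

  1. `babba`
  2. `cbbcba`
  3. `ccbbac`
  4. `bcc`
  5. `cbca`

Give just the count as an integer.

1 → no match
2 → match
3 → no match
4 → no match
5 → match
Total matched: 2

2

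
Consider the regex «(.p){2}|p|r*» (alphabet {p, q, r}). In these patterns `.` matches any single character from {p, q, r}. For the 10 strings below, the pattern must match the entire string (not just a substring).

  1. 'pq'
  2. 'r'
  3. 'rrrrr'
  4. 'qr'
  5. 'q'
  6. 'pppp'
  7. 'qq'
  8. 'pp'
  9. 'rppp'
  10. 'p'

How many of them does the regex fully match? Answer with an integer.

5

1 → no match
2 → match
3 → match
4 → no match
5 → no match
6 → match
7 → no match
8 → no match
9 → match
10 → match
Total matched: 5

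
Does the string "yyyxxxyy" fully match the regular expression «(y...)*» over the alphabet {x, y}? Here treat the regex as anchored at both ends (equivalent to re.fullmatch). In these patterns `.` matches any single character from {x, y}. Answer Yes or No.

No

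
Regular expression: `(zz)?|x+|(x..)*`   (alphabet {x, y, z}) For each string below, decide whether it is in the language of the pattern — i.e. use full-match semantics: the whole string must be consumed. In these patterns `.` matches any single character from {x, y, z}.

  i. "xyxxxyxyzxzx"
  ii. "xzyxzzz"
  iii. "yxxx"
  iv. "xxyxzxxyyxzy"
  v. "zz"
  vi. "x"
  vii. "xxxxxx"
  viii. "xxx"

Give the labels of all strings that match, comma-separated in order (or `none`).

i → match
ii → no match
iii → no match
iv → match
v → match
vi → match
vii → match
viii → match

i, iv, v, vi, vii, viii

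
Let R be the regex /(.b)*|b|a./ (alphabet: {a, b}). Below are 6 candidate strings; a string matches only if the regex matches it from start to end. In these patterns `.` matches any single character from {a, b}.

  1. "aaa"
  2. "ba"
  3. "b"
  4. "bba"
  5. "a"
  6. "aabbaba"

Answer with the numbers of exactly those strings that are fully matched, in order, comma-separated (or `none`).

3

1 → no match
2 → no match
3 → match
4 → no match
5 → no match
6 → no match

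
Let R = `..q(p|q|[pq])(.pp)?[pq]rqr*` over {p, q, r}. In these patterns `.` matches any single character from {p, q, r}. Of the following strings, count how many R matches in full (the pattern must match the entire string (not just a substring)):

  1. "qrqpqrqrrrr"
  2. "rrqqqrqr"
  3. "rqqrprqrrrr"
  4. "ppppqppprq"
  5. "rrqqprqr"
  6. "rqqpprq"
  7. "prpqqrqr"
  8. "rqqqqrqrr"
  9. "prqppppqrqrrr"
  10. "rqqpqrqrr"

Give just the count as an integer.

7

1 → match
2 → match
3 → no match
4 → no match
5 → match
6 → match
7 → no match
8 → match
9 → match
10 → match
Total matched: 7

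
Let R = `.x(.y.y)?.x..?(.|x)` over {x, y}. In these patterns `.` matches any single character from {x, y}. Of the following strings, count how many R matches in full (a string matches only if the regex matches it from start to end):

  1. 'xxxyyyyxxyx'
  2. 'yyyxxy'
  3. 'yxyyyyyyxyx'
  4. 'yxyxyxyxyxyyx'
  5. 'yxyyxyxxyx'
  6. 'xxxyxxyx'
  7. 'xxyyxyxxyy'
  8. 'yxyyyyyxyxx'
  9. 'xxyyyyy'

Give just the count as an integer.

1 → match
2 → no match
3 → no match
4 → no match
5 → match
6 → no match
7 → match
8 → match
9 → no match
Total matched: 4

4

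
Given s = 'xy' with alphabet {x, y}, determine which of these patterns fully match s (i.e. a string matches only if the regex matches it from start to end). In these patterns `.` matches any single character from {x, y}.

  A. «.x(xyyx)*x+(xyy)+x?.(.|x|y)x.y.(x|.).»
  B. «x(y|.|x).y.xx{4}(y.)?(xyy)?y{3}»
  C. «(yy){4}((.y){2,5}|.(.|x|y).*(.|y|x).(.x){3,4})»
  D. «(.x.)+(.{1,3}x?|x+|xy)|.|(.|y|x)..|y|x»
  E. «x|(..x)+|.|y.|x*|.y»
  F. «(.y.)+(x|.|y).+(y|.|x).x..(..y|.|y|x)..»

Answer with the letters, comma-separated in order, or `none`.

A → no match
B → no match
C → no match — must start with 'yy'
D → no match
E → match
F → no match

E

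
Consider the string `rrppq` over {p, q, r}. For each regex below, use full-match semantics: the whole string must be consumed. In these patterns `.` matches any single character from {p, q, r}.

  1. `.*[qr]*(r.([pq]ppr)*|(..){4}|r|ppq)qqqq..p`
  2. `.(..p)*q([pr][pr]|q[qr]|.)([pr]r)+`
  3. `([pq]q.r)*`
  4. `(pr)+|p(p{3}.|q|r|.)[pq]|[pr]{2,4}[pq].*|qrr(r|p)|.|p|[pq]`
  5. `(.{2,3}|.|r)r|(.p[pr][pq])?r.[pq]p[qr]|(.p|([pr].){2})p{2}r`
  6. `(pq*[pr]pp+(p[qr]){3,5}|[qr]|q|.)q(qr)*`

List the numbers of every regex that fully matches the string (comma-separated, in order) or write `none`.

4, 5

1 → no match — must end with `p`
2 → no match — must end with `r`
3 → no match
4 → match
5 → match
6 → no match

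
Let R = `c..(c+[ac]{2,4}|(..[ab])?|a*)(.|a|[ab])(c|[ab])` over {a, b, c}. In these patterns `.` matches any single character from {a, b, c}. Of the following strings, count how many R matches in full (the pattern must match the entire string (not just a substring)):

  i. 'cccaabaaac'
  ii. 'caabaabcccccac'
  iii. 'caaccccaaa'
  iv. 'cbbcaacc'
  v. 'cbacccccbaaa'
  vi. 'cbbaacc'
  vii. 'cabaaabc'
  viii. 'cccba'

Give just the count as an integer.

5

i → no match
ii → no match
iii → match
iv → match
v → no match
vi → match
vii → match
viii → match
Total matched: 5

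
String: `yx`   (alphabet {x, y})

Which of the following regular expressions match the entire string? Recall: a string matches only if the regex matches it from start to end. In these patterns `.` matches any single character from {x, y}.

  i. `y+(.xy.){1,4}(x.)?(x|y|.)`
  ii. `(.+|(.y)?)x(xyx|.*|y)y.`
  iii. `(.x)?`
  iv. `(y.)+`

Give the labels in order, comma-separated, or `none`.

iii, iv

i → no match
ii → no match
iii → match
iv → match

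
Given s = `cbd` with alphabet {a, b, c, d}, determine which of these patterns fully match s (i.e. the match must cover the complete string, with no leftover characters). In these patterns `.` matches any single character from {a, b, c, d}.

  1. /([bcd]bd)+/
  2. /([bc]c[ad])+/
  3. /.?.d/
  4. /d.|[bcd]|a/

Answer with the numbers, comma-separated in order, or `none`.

1 → match
2 → no match
3 → match
4 → no match

1, 3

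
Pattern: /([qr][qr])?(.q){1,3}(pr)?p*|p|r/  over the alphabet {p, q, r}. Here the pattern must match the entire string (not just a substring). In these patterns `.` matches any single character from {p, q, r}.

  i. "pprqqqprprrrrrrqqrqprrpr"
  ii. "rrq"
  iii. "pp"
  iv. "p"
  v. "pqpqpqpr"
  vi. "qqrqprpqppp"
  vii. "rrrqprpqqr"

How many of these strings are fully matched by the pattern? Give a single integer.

i → no match
ii → no match
iii → no match
iv → match
v → match
vi → no match
vii → no match
Total matched: 2

2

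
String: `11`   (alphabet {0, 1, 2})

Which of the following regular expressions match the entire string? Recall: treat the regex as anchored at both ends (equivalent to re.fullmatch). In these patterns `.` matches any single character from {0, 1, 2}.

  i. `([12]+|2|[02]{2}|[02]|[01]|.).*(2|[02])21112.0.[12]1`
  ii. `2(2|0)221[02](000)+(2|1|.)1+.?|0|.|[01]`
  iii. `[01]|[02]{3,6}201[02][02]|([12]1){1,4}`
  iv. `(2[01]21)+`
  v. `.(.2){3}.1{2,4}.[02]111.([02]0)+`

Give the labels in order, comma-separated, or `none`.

i → no match
ii → no match
iii → match
iv → no match — must start with `2`
v → no match — must end with `0`

iii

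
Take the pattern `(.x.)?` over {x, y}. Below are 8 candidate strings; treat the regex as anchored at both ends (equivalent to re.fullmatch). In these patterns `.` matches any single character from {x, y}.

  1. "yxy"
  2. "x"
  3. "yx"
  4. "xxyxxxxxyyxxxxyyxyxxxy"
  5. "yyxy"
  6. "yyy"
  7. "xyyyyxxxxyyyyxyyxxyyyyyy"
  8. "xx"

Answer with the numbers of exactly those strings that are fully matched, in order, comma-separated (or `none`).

1

1 → match
2 → no match
3 → no match
4 → no match
5 → no match
6 → no match
7 → no match
8 → no match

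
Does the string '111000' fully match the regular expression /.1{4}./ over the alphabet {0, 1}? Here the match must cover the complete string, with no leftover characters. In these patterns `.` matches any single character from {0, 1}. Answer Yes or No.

No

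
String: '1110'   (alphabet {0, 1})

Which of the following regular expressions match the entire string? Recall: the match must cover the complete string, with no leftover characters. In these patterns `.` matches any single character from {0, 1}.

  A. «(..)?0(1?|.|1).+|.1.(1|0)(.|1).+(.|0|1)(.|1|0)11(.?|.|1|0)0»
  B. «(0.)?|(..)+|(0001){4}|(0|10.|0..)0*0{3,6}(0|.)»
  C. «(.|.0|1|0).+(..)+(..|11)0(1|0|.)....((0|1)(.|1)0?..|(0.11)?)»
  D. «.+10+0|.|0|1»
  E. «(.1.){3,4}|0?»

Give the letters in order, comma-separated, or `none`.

A → no match
B → match
C → no match
D → no match
E → no match

B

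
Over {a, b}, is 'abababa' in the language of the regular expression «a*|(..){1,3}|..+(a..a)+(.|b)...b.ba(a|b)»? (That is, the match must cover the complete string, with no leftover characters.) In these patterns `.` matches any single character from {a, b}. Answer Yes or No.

No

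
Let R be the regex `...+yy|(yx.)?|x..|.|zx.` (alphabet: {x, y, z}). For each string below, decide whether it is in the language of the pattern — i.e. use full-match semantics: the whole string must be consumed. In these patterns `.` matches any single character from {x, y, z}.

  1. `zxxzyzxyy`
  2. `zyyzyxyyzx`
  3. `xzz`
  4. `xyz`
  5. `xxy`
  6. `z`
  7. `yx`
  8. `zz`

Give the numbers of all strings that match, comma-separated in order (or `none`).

1 → match
2 → no match
3 → match
4 → match
5 → match
6 → match
7 → no match
8 → no match

1, 3, 4, 5, 6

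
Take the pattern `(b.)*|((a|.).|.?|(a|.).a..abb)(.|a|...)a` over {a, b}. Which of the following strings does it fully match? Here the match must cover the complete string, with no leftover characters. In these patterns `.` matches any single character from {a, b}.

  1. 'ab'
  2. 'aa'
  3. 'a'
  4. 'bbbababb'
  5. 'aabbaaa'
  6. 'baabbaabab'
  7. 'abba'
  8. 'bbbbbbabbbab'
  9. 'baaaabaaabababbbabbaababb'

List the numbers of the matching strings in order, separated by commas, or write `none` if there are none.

2, 4, 7

1 → no match
2 → match
3 → no match
4 → match
5 → no match
6 → no match
7 → match
8 → no match
9 → no match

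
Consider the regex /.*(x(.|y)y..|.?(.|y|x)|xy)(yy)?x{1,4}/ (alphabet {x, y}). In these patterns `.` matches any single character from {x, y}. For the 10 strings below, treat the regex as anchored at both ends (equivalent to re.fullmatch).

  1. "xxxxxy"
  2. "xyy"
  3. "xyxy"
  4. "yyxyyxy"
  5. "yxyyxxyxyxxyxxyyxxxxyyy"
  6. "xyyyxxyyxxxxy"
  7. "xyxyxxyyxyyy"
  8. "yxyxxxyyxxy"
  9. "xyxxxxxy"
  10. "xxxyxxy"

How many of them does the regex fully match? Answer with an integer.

0

1 → no match — must end with "x"
2 → no match — must end with "x"
3 → no match — must end with "x"
4 → no match — must end with "x"
5 → no match — must end with "x"
6 → no match — must end with "x"
7 → no match — must end with "x"
8 → no match — must end with "x"
9 → no match — must end with "x"
10 → no match — must end with "x"
Total matched: 0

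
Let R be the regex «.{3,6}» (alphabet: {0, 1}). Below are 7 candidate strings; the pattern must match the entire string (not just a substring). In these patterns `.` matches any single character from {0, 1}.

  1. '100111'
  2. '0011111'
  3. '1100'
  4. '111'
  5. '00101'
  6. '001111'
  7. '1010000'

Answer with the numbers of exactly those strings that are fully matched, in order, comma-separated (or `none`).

1. '100111' → match
2. '0011111' → no match
3. '1100' → match
4. '111' → match
5. '00101' → match
6. '001111' → match
7. '1010000' → no match

1, 3, 4, 5, 6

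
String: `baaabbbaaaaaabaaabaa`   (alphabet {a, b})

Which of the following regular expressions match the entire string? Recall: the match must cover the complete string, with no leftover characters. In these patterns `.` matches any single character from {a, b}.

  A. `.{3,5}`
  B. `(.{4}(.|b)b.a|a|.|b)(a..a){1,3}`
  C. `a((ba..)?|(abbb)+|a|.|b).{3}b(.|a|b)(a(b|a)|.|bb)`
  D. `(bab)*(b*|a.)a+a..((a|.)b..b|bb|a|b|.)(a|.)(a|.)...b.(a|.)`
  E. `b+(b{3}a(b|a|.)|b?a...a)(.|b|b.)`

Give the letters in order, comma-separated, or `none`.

B

A → no match
B → match
C → no match — must start with `a`
D → no match
E → no match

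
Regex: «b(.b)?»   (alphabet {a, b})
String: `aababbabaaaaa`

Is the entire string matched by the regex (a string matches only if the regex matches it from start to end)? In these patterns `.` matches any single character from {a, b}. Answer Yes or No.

No

Every match must start with `b`, but `aababbabaaaaa` does not.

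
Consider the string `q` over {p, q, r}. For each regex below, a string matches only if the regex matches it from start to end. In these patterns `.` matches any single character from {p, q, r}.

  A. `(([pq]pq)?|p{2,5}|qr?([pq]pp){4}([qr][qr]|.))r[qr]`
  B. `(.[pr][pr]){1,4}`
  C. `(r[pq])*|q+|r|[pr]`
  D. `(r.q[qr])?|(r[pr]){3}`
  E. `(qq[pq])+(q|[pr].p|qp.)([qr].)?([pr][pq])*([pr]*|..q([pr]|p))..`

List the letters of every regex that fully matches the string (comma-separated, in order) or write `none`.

C

A → no match
B → no match
C → match
D → no match
E → no match — must start with `qq`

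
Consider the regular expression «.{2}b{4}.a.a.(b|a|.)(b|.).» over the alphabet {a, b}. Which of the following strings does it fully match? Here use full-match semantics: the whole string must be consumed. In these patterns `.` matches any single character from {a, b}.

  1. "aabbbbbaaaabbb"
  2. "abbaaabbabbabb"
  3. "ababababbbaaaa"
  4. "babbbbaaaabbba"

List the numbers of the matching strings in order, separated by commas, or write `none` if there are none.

1 → match
2 → no match
3 → no match
4 → match

1, 4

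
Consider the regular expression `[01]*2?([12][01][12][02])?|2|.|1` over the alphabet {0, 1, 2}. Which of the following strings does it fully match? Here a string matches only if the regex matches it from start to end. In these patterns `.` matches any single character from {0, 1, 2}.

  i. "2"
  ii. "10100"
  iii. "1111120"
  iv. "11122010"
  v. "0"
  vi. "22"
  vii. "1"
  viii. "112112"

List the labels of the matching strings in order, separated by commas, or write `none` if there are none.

i, ii, iii, iv, v, vii, viii

i → match
ii → match
iii → match
iv → match
v → match
vi → no match
vii → match
viii → match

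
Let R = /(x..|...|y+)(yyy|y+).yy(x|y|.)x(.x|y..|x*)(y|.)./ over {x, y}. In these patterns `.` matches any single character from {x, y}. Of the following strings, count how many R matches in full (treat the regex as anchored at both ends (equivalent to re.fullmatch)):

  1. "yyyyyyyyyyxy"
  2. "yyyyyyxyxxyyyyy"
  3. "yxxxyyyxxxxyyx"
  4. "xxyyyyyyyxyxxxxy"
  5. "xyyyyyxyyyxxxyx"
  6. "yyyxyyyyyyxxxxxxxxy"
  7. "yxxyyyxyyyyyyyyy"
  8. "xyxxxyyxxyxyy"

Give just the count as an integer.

1

1 → no match
2 → no match
3 → no match
4 → no match
5 → match
6 → no match
7 → no match
8 → no match
Total matched: 1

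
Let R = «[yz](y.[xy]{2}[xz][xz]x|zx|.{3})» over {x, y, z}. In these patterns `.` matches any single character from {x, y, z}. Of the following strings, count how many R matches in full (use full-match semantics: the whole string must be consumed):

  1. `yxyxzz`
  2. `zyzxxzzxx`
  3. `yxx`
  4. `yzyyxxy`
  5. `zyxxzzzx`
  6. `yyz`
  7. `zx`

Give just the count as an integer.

0

1 → no match
2 → no match
3 → no match
4 → no match
5 → no match
6 → no match
7 → no match
Total matched: 0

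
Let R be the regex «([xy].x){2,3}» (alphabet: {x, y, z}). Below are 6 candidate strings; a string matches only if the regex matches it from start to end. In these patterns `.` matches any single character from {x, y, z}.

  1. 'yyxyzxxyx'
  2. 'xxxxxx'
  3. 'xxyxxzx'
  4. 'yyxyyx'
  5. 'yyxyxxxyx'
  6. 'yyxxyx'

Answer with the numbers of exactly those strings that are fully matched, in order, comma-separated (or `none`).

1, 2, 4, 5, 6

1 → match
2 → match
3 → no match
4 → match
5 → match
6 → match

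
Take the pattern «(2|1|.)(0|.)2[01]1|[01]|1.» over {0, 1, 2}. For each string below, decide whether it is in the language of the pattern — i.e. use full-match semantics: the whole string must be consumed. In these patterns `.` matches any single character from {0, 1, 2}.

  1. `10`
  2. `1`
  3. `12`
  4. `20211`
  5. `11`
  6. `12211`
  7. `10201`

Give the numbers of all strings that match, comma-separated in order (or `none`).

1 → match
2 → match
3 → match
4 → match
5 → match
6 → match
7 → match

1, 2, 3, 4, 5, 6, 7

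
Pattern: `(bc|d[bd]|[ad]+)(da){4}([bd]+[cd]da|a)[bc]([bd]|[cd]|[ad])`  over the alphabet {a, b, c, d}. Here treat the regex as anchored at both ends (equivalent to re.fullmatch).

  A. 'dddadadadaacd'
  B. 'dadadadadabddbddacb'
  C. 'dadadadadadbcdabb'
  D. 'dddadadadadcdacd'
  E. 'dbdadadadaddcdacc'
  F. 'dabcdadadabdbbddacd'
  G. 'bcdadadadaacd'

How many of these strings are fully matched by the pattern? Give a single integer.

A → match
B → match
C → match
D → match
E → match
F → no match
G → match
Total matched: 6

6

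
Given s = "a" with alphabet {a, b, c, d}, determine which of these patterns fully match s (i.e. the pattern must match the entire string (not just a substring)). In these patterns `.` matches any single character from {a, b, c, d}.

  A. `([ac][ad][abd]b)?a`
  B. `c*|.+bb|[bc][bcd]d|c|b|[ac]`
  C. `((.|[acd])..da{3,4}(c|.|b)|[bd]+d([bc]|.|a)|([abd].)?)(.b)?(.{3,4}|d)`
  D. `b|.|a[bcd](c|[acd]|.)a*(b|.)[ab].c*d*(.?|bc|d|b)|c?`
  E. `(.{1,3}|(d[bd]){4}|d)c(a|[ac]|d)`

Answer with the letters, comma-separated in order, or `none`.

A, B, D

A → match
B → match
C → no match
D → match
E → no match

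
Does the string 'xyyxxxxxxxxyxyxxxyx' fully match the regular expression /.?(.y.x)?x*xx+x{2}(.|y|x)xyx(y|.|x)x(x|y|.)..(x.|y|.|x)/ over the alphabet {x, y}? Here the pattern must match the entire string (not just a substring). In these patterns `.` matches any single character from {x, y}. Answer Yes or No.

Yes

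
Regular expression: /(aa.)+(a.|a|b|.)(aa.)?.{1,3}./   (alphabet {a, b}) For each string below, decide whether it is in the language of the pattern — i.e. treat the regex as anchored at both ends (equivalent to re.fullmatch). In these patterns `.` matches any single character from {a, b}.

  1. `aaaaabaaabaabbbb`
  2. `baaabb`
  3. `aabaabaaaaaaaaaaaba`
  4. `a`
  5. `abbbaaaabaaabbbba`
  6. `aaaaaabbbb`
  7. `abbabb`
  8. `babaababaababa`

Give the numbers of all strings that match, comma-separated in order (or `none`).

1, 3, 6

1 → match
2 → no match — must start with `aa`
3 → match
4 → no match — must start with `aa`
5 → no match — must start with `aa`
6 → match
7 → no match — must start with `aa`
8 → no match — must start with `aa`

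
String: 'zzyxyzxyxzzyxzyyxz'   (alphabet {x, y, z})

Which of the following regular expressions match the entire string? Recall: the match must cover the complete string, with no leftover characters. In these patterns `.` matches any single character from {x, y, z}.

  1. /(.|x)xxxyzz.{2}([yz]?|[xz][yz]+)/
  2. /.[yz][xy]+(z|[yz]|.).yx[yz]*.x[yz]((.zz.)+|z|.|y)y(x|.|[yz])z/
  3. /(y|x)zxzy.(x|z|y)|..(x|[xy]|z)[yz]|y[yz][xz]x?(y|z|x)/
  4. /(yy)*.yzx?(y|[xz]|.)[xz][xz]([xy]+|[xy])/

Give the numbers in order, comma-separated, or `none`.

2

1 → no match
2 → match
3 → no match
4 → no match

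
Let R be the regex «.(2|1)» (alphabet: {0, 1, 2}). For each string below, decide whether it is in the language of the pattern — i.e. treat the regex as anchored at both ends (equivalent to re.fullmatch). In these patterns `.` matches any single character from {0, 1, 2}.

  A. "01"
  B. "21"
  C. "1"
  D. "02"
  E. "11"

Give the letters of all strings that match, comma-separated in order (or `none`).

A → match
B → match
C → no match
D → match
E → match

A, B, D, E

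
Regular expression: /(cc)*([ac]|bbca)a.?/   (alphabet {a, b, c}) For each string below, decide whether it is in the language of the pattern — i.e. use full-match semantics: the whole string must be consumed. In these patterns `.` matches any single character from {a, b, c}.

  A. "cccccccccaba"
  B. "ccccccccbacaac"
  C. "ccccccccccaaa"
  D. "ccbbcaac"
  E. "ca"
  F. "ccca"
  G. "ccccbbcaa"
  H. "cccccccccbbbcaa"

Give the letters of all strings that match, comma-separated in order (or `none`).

C, D, E, F, G

A. "cccccccccaba" → no match
B → no match
C → match
D. "ccbbcaac" → match
E. "ca" → match
F. "ccca" → match
G. "ccccbbcaa" → match
H → no match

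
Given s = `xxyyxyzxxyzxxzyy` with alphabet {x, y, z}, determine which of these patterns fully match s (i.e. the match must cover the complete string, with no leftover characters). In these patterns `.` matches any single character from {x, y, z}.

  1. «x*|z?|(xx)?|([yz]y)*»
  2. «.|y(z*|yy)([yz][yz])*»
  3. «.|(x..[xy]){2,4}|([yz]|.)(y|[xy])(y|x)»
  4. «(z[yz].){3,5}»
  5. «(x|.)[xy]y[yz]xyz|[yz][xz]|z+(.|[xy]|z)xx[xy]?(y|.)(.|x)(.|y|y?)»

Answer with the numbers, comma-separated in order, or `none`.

3

1 → no match
2 → no match
3 → match
4 → no match — must start with `z`
5 → no match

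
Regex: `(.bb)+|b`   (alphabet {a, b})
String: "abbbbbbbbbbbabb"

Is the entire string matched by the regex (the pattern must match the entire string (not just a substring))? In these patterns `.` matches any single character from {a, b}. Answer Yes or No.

Yes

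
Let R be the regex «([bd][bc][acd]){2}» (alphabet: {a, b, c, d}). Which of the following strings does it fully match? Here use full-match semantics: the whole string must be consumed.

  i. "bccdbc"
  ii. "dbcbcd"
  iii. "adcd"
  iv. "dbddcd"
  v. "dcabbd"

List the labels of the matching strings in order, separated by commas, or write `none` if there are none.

i, ii, iv, v

i → match
ii → match
iii → no match
iv → match
v → match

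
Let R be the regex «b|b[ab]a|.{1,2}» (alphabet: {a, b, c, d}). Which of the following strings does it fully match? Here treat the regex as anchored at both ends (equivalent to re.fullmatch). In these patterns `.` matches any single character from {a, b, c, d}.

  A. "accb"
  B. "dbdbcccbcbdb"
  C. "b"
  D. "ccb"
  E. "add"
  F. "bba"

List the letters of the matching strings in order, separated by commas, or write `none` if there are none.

A. "accb" → no match
B. "dbdbcccbcbdb" → no match
C. "b" → match
D. "ccb" → no match
E. "add" → no match
F. "bba" → match

C, F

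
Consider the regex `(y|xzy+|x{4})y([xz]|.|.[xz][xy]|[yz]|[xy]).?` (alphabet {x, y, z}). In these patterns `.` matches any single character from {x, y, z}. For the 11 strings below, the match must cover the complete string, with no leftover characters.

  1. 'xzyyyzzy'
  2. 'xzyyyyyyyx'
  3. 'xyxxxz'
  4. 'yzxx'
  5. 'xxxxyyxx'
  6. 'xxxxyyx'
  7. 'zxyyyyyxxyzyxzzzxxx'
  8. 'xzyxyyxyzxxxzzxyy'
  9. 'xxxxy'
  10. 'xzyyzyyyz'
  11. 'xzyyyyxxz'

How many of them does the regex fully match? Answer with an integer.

5

1. 'xzyyyzzy' → match
2. 'xzyyyyyyyx' → match
3. 'xyxxxz' → no match
4. 'yzxx' → no match
5. 'xxxxyyxx' → match
6. 'xxxxyyx' → match
7 → no match
8 → no match
9. 'xxxxy' → no match
10. 'xzyyzyyyz' → no match
11. 'xzyyyyxxz' → match
Total matched: 5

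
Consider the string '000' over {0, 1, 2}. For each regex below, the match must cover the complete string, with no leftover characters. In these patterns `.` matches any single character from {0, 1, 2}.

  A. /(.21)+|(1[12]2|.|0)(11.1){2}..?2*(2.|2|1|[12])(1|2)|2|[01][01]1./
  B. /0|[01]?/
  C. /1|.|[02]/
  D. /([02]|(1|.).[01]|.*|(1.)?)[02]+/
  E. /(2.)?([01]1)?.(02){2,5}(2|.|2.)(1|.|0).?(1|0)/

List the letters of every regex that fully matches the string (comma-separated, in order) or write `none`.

A → no match
B → no match
C → no match
D → match
E → no match

D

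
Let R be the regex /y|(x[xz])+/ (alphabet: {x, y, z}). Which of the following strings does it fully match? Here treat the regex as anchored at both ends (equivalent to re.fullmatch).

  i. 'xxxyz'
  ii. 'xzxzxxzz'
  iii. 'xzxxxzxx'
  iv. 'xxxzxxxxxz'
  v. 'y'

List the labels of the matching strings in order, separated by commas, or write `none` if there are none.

i → no match
ii → no match
iii → match
iv → match
v → match

iii, iv, v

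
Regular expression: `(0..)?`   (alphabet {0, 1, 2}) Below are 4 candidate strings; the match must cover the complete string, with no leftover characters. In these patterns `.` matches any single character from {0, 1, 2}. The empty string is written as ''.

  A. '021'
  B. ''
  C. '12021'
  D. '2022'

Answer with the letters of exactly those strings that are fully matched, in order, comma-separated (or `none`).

A → match
B → match
C → no match
D → no match

A, B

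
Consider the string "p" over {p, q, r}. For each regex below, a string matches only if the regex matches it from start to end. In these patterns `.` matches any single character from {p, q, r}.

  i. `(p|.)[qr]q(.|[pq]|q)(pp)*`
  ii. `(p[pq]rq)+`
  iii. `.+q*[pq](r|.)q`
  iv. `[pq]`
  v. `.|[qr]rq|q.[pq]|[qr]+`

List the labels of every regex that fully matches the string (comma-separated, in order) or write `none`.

i → no match
ii → no match — must end with "rq"
iii → no match — must end with "q"
iv → match
v → match

iv, v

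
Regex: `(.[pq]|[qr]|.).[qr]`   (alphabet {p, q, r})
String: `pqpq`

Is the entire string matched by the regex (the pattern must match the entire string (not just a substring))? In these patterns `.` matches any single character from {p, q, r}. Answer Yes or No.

Yes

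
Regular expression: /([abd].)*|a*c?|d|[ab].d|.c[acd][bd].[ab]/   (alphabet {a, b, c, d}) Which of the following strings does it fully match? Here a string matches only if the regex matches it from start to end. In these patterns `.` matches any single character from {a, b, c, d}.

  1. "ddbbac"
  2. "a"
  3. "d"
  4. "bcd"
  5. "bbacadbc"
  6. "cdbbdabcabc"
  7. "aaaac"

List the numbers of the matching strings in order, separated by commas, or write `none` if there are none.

1. "ddbbac" → match
2. "a" → match
3. "d" → match
4. "bcd" → match
5. "bbacadbc" → match
6. "cdbbdabcabc" → no match
7. "aaaac" → match

1, 2, 3, 4, 5, 7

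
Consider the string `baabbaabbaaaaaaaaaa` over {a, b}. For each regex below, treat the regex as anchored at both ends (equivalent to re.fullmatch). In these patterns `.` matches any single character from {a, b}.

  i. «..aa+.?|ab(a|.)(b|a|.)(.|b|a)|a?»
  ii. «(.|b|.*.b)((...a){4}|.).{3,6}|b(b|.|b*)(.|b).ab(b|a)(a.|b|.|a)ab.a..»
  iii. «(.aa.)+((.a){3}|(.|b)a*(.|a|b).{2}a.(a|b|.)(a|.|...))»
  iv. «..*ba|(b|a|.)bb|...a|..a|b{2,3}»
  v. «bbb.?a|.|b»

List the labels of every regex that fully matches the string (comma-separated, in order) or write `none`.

i → no match
ii → no match
iii → match
iv → no match
v → no match

iii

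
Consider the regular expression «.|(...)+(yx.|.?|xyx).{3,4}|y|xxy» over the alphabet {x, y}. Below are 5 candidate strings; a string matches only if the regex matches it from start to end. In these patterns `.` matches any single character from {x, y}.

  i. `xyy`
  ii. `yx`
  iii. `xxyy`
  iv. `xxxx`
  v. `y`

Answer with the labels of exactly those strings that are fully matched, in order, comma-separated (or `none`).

i → no match
ii → no match
iii → no match
iv → no match
v → match

v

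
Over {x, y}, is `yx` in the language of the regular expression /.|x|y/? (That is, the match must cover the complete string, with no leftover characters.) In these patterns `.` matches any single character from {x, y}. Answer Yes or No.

No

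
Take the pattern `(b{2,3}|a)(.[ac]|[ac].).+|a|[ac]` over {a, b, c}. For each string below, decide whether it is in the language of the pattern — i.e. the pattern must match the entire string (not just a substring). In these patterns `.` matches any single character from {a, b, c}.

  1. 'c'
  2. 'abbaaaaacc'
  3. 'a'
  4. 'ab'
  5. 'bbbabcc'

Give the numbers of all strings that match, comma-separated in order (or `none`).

1, 3, 5

1. 'c' → match
2. 'abbaaaaacc' → no match
3. 'a' → match
4. 'ab' → no match
5. 'bbbabcc' → match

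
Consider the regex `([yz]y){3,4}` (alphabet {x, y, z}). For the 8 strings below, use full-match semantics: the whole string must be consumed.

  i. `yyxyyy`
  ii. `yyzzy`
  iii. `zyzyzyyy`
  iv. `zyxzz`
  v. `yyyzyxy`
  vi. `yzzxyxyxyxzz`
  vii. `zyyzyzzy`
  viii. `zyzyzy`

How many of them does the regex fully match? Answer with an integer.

i → no match
ii → no match
iii → match
iv → no match — must end with `y`
v → no match
vi → no match — must end with `y`
vii → no match
viii → match
Total matched: 2

2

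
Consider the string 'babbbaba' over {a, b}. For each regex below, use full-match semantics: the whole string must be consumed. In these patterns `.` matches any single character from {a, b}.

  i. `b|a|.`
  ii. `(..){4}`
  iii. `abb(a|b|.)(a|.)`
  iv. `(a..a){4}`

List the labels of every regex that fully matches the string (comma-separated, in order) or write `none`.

i → no match
ii → match
iii → no match — must start with 'abb'
iv → no match — must start with 'a'

ii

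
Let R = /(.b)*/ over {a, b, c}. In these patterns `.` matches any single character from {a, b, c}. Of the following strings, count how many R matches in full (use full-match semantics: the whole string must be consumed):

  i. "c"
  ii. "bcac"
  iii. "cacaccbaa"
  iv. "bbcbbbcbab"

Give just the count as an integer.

i → no match
ii → no match
iii → no match
iv → match
Total matched: 1

1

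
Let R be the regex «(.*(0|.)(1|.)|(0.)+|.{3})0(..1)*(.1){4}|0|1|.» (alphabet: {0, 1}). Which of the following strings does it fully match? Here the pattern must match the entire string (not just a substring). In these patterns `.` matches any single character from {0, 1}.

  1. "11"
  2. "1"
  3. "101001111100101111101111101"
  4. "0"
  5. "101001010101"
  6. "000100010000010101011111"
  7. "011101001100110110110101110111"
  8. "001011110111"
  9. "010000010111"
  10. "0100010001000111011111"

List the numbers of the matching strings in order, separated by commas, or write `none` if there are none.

1 → no match
2 → match
3 → match
4 → match
5 → match
6 → match
7 → match
8 → match
9 → no match
10 → match

2, 3, 4, 5, 6, 7, 8, 10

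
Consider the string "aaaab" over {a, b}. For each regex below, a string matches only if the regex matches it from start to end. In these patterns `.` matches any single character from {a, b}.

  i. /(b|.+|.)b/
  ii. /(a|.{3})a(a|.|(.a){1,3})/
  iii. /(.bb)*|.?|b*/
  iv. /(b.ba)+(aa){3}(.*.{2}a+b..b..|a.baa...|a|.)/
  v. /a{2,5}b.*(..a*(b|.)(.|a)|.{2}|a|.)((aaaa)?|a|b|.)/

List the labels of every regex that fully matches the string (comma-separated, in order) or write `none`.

i → match
ii → match
iii → no match
iv → no match — must start with "b"
v → no match

i, ii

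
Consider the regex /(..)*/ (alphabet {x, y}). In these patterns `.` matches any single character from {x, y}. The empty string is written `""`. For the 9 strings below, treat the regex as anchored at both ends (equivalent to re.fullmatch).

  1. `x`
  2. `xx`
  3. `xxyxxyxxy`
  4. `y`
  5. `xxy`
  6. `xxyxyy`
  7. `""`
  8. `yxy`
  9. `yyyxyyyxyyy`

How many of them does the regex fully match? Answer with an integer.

1 → no match
2 → match
3 → no match
4 → no match
5 → no match
6 → match
7 → match
8 → no match
9 → no match
Total matched: 3

3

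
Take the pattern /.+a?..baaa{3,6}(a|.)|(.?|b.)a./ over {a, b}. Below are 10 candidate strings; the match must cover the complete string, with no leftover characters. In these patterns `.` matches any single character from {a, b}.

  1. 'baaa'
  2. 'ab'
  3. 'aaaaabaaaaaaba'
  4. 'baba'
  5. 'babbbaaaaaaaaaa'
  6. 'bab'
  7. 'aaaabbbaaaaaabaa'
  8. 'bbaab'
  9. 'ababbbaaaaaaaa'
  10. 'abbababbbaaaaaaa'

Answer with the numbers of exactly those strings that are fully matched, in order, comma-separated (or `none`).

1, 2, 6, 9, 10

1 → match
2 → match
3 → no match
4 → no match
5 → no match
6 → match
7 → no match
8 → no match
9 → match
10 → match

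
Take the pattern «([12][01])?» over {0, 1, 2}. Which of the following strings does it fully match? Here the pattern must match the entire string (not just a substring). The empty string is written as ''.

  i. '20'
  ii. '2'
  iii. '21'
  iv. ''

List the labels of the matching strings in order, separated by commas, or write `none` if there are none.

i, iii, iv

i → match
ii → no match
iii → match
iv → match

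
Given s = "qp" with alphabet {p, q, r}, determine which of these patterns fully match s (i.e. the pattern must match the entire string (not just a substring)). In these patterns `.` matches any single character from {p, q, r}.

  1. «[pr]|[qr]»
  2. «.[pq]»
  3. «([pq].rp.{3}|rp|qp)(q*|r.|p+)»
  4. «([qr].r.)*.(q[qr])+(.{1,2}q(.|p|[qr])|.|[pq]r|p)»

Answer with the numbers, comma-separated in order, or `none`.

1 → no match
2 → match
3 → match
4 → no match

2, 3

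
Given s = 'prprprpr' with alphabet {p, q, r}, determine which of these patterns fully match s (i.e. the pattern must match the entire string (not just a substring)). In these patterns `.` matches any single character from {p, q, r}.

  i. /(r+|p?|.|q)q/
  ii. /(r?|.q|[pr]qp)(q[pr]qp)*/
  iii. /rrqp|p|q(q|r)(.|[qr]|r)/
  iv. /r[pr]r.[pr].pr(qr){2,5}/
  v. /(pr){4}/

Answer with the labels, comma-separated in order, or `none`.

v

i → no match — must end with 'q'
ii → no match
iii → no match
iv → no match — must start with 'r'
v → match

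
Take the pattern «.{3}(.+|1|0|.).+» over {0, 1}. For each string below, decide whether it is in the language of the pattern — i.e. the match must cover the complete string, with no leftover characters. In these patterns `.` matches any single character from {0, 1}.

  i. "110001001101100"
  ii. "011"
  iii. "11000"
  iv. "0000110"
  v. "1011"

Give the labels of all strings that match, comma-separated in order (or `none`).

i → match
ii → no match
iii → match
iv → match
v → no match

i, iii, iv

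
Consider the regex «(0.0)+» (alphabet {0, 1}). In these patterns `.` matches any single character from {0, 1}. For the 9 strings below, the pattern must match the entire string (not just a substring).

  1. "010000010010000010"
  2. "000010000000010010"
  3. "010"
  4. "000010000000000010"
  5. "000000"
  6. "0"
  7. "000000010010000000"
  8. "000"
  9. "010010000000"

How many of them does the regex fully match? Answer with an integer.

8

1 → match
2 → match
3 → match
4 → match
5 → match
6 → no match
7 → match
8 → match
9 → match
Total matched: 8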